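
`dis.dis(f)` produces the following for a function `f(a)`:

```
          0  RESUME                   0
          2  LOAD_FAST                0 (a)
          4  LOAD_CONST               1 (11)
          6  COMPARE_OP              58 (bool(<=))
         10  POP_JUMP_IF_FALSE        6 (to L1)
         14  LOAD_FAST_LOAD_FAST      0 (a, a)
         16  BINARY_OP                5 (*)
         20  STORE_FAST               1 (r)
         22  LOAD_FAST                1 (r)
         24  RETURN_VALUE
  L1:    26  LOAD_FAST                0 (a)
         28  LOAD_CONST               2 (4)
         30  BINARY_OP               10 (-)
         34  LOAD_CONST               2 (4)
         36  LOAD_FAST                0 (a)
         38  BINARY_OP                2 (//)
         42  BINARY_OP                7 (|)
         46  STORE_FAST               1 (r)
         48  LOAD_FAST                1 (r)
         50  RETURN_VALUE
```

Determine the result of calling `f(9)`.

81

LOAD_FAST a → push 9. Stack: [9]
LOAD_CONST → push 11. Stack: [9, 11]
COMPARE_OP bool(<=) → 9 vs 11 = True. Stack: [True]
POP_JUMP_IF_FALSE → pop True; no jump. Stack: []
LOAD_FAST_LOAD_FAST a,a → push 9,9. Stack: [9, 9]
BINARY_OP * → 9 * 9 = 81. Stack: [81]
STORE_FAST r → r=81. Stack: []
LOAD_FAST r → push 81. Stack: [81]
RETURN_VALUE → return 81.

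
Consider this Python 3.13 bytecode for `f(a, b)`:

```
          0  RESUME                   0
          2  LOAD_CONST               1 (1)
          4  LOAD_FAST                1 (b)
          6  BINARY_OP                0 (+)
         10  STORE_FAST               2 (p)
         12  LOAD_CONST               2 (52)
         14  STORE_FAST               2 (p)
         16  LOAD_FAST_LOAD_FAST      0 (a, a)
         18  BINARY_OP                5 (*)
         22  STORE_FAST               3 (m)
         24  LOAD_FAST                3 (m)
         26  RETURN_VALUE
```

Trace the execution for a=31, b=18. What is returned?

961

LOAD_CONST → push 1. Stack: [1]
LOAD_FAST b → push 18. Stack: [1, 18]
BINARY_OP + → 1 + 18 = 19. Stack: [19]
STORE_FAST p → p=19. Stack: []
LOAD_CONST → push 52. Stack: [52]
STORE_FAST p → p=52. Stack: []
LOAD_FAST_LOAD_FAST a,a → push 31,31. Stack: [31, 31]
BINARY_OP * → 31 * 31 = 961. Stack: [961]
STORE_FAST m → m=961. Stack: []
LOAD_FAST m → push 961. Stack: [961]
RETURN_VALUE → return 961.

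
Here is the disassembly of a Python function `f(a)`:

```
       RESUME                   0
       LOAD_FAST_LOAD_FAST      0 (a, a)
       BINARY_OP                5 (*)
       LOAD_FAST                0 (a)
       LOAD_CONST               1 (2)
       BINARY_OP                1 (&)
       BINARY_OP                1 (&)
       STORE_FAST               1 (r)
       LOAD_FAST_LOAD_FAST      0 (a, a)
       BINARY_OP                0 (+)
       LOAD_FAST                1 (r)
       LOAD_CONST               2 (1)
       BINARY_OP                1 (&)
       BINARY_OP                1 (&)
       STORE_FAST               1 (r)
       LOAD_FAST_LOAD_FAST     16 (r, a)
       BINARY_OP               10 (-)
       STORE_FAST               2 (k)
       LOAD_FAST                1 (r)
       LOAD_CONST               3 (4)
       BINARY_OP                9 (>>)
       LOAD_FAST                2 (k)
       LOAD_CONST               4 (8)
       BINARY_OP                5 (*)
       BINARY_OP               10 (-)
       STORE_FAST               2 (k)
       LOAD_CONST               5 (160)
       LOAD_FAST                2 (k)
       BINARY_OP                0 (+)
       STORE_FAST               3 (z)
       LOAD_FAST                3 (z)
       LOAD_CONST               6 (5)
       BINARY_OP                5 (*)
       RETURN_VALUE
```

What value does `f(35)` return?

LOAD_FAST_LOAD_FAST a,a → push 35,35. Stack: [35, 35]
BINARY_OP * → 35 * 35 = 1225. Stack: [1225]
LOAD_FAST a → push 35. Stack: [1225, 35]
LOAD_CONST → push 2. Stack: [1225, 35, 2]
BINARY_OP & → 35 & 2 = 2. Stack: [1225, 2]
BINARY_OP & → 1225 & 2 = 0. Stack: [0]
STORE_FAST r → r=0. Stack: []
LOAD_FAST_LOAD_FAST a,a → push 35,35. Stack: [35, 35]
BINARY_OP + → 35 + 35 = 70. Stack: [70]
LOAD_FAST r → push 0. Stack: [70, 0]
LOAD_CONST → push 1. Stack: [70, 0, 1]
BINARY_OP & → 0 & 1 = 0. Stack: [70, 0]
BINARY_OP & → 70 & 0 = 0. Stack: [0]
STORE_FAST r → r=0. Stack: []
LOAD_FAST_LOAD_FAST r,a → push 0,35. Stack: [0, 35]
BINARY_OP - → 0 - 35 = -35. Stack: [-35]
STORE_FAST k → k=-35. Stack: []
LOAD_FAST r → push 0. Stack: [0]
LOAD_CONST → push 4. Stack: [0, 4]
BINARY_OP >> → 0 >> 4 = 0. Stack: [0]
LOAD_FAST k → push -35. Stack: [0, -35]
LOAD_CONST → push 8. Stack: [0, -35, 8]
BINARY_OP * → -35 * 8 = -280. Stack: [0, -280]
BINARY_OP - → 0 - -280 = 280. Stack: [280]
STORE_FAST k → k=280. Stack: []
LOAD_CONST → push 160. Stack: [160]
LOAD_FAST k → push 280. Stack: [160, 280]
BINARY_OP + → 160 + 280 = 440. Stack: [440]
STORE_FAST z → z=440. Stack: []
LOAD_FAST z → push 440. Stack: [440]
LOAD_CONST → push 5. Stack: [440, 5]
BINARY_OP * → 440 * 5 = 2200. Stack: [2200]
RETURN_VALUE → return 2200.

2200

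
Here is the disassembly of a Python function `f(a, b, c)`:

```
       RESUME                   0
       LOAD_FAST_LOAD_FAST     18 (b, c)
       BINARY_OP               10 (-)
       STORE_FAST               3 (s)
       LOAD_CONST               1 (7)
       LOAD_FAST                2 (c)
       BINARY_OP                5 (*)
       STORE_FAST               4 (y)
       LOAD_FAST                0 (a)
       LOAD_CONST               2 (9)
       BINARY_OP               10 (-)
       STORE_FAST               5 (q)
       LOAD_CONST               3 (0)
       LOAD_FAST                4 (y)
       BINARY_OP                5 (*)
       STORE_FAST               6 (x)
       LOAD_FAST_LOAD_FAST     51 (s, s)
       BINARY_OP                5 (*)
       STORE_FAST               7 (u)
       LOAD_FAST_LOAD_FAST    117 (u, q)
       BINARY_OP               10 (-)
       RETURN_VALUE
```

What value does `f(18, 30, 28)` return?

-5

LOAD_FAST_LOAD_FAST b,c → push 30,28. Stack: [30, 28]
BINARY_OP - → 30 - 28 = 2. Stack: [2]
STORE_FAST s → s=2. Stack: []
LOAD_CONST → push 7. Stack: [7]
LOAD_FAST c → push 28. Stack: [7, 28]
BINARY_OP * → 7 * 28 = 196. Stack: [196]
STORE_FAST y → y=196. Stack: []
LOAD_FAST a → push 18. Stack: [18]
LOAD_CONST → push 9. Stack: [18, 9]
BINARY_OP - → 18 - 9 = 9. Stack: [9]
STORE_FAST q → q=9. Stack: []
LOAD_CONST → push 0. Stack: [0]
LOAD_FAST y → push 196. Stack: [0, 196]
BINARY_OP * → 0 * 196 = 0. Stack: [0]
STORE_FAST x → x=0. Stack: []
LOAD_FAST_LOAD_FAST s,s → push 2,2. Stack: [2, 2]
BINARY_OP * → 2 * 2 = 4. Stack: [4]
STORE_FAST u → u=4. Stack: []
LOAD_FAST_LOAD_FAST u,q → push 4,9. Stack: [4, 9]
BINARY_OP - → 4 - 9 = -5. Stack: [-5]
RETURN_VALUE → return -5.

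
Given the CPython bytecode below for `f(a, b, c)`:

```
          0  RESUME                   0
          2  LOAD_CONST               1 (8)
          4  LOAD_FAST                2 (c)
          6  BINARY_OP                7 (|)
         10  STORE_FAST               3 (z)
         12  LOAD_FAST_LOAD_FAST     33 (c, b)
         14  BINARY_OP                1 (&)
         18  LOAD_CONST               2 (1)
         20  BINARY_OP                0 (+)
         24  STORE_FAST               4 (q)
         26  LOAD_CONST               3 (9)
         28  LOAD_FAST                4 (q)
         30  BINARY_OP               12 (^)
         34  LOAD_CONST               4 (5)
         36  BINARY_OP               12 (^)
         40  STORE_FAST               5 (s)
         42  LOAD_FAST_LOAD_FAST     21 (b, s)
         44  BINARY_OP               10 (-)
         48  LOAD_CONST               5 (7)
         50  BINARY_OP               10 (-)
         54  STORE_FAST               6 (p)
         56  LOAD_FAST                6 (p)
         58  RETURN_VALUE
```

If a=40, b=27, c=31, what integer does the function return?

LOAD_CONST → push 8. Stack: [8]
LOAD_FAST c → push 31. Stack: [8, 31]
BINARY_OP | → 8 | 31 = 31. Stack: [31]
STORE_FAST z → z=31. Stack: []
LOAD_FAST_LOAD_FAST c,b → push 31,27. Stack: [31, 27]
BINARY_OP & → 31 & 27 = 27. Stack: [27]
LOAD_CONST → push 1. Stack: [27, 1]
BINARY_OP + → 27 + 1 = 28. Stack: [28]
STORE_FAST q → q=28. Stack: []
LOAD_CONST → push 9. Stack: [9]
LOAD_FAST q → push 28. Stack: [9, 28]
BINARY_OP ^ → 9 ^ 28 = 21. Stack: [21]
LOAD_CONST → push 5. Stack: [21, 5]
BINARY_OP ^ → 21 ^ 5 = 16. Stack: [16]
STORE_FAST s → s=16. Stack: []
LOAD_FAST_LOAD_FAST b,s → push 27,16. Stack: [27, 16]
BINARY_OP - → 27 - 16 = 11. Stack: [11]
LOAD_CONST → push 7. Stack: [11, 7]
BINARY_OP - → 11 - 7 = 4. Stack: [4]
STORE_FAST p → p=4. Stack: []
LOAD_FAST p → push 4. Stack: [4]
RETURN_VALUE → return 4.

4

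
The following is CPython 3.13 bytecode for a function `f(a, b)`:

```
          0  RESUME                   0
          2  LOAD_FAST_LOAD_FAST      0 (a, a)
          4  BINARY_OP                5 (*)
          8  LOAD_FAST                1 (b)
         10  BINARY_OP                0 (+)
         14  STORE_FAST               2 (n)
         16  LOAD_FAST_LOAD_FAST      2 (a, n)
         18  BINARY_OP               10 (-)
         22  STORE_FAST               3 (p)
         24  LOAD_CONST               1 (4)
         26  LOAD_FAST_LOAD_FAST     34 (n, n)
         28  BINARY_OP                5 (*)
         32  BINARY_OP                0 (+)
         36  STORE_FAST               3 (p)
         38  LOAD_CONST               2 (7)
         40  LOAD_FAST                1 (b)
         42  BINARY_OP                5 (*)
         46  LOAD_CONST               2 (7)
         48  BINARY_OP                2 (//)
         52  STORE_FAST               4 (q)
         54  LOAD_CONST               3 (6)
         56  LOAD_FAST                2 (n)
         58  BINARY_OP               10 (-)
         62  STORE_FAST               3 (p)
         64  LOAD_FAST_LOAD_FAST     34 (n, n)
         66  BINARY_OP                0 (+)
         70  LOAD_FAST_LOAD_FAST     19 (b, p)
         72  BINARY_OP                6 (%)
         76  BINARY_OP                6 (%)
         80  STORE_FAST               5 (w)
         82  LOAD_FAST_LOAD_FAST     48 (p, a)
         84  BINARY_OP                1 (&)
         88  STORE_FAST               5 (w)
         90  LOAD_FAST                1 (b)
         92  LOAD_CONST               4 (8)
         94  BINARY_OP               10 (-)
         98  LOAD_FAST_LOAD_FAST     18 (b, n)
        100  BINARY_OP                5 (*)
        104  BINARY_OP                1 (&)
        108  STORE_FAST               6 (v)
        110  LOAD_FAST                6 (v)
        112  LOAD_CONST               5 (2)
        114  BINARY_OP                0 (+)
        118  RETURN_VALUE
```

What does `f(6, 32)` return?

LOAD_FAST_LOAD_FAST a,a → push 6,6. Stack: [6, 6]
BINARY_OP * → 6 * 6 = 36. Stack: [36]
LOAD_FAST b → push 32. Stack: [36, 32]
BINARY_OP + → 36 + 32 = 68. Stack: [68]
STORE_FAST n → n=68. Stack: []
LOAD_FAST_LOAD_FAST a,n → push 6,68. Stack: [6, 68]
BINARY_OP - → 6 - 68 = -62. Stack: [-62]
STORE_FAST p → p=-62. Stack: []
LOAD_CONST → push 4. Stack: [4]
LOAD_FAST_LOAD_FAST n,n → push 68,68. Stack: [4, 68, 68]
BINARY_OP * → 68 * 68 = 4624. Stack: [4, 4624]
BINARY_OP + → 4 + 4624 = 4628. Stack: [4628]
STORE_FAST p → p=4628. Stack: []
LOAD_CONST → push 7. Stack: [7]
LOAD_FAST b → push 32. Stack: [7, 32]
BINARY_OP * → 7 * 32 = 224. Stack: [224]
LOAD_CONST → push 7. Stack: [224, 7]
BINARY_OP // → 224 // 7 = 32. Stack: [32]
STORE_FAST q → q=32. Stack: []
LOAD_CONST → push 6. Stack: [6]
LOAD_FAST n → push 68. Stack: [6, 68]
BINARY_OP - → 6 - 68 = -62. Stack: [-62]
STORE_FAST p → p=-62. Stack: []
LOAD_FAST_LOAD_FAST n,n → push 68,68. Stack: [68, 68]
BINARY_OP + → 68 + 68 = 136. Stack: [136]
LOAD_FAST_LOAD_FAST b,p → push 32,-62. Stack: [136, 32, -62]
BINARY_OP % → 32 % -62 = -30. Stack: [136, -30]
BINARY_OP % → 136 % -30 = -14. Stack: [-14]
STORE_FAST w → w=-14. Stack: []
LOAD_FAST_LOAD_FAST p,a → push -62,6. Stack: [-62, 6]
BINARY_OP & → -62 & 6 = 2. Stack: [2]
STORE_FAST w → w=2. Stack: []
LOAD_FAST b → push 32. Stack: [32]
LOAD_CONST → push 8. Stack: [32, 8]
BINARY_OP - → 32 - 8 = 24. Stack: [24]
LOAD_FAST_LOAD_FAST b,n → push 32,68. Stack: [24, 32, 68]
BINARY_OP * → 32 * 68 = 2176. Stack: [24, 2176]
BINARY_OP & → 24 & 2176 = 0. Stack: [0]
STORE_FAST v → v=0. Stack: []
LOAD_FAST v → push 0. Stack: [0]
LOAD_CONST → push 2. Stack: [0, 2]
BINARY_OP + → 0 + 2 = 2. Stack: [2]
RETURN_VALUE → return 2.

2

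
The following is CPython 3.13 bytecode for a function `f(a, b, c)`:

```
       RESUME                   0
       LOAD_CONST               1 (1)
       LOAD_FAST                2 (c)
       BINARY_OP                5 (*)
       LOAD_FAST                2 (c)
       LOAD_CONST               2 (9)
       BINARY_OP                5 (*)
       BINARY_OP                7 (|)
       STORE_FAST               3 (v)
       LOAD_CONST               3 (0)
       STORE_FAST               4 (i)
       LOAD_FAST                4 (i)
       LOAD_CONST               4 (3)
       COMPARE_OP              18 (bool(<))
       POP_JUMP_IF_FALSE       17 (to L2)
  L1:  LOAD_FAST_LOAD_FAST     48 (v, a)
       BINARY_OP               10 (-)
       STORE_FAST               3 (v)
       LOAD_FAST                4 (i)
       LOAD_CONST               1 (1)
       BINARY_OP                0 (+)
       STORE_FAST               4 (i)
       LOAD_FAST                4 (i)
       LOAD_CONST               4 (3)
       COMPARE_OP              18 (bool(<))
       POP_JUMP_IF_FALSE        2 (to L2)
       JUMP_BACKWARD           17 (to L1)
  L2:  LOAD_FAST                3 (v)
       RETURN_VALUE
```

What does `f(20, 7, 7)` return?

3

LOAD_CONST → push 1. Stack: [1]
LOAD_FAST c → push 7. Stack: [1, 7]
BINARY_OP * → 1 * 7 = 7. Stack: [7]
LOAD_FAST c → push 7. Stack: [7, 7]
LOAD_CONST → push 9. Stack: [7, 7, 9]
BINARY_OP * → 7 * 9 = 63. Stack: [7, 63]
BINARY_OP | → 7 | 63 = 63. Stack: [63]
STORE_FAST v → v=63. Stack: []
LOAD_CONST → push 0. Stack: [0]
STORE_FAST i → i=0. Stack: []
LOAD_FAST i → push 0. Stack: [0]
LOAD_CONST → push 3. Stack: [0, 3]
COMPARE_OP bool(<) → 0 vs 3 = True. Stack: [True]
POP_JUMP_IF_FALSE → pop True; no jump. Stack: []
LOAD_FAST_LOAD_FAST v,a → push 63,20. Stack: [63, 20]
BINARY_OP - → 63 - 20 = 43. Stack: [43]
STORE_FAST v → v=43. Stack: []
LOAD_FAST i → push 0. Stack: [0]
LOAD_CONST → push 1. Stack: [0, 1]
BINARY_OP + → 0 + 1 = 1. Stack: [1]
STORE_FAST i → i=1. Stack: []
LOAD_FAST i → push 1. Stack: [1]
LOAD_CONST → push 3. Stack: [1, 3]
COMPARE_OP bool(<) → 1 vs 3 = True. Stack: [True]
POP_JUMP_IF_FALSE → pop True; no jump. Stack: []
LOAD_FAST_LOAD_FAST v,a → push 43,20. Stack: [43, 20]
BINARY_OP - → 43 - 20 = 23. Stack: [23]
STORE_FAST v → v=23. Stack: []
LOAD_FAST i → push 1. Stack: [1]
LOAD_CONST → push 1. Stack: [1, 1]
BINARY_OP + → 1 + 1 = 2. Stack: [2]
STORE_FAST i → i=2. Stack: []
LOAD_FAST i → push 2. Stack: [2]
LOAD_CONST → push 3. Stack: [2, 3]
COMPARE_OP bool(<) → 2 vs 3 = True. Stack: [True]
POP_JUMP_IF_FALSE → pop True; no jump. Stack: []
LOAD_FAST_LOAD_FAST v,a → push 23,20. Stack: [23, 20]
BINARY_OP - → 23 - 20 = 3. Stack: [3]
STORE_FAST v → v=3. Stack: []
LOAD_FAST i → push 2. Stack: [2]
LOAD_CONST → push 1. Stack: [2, 1]
BINARY_OP + → 2 + 1 = 3. Stack: [3]
STORE_FAST i → i=3. Stack: []
LOAD_FAST i → push 3. Stack: [3]
LOAD_CONST → push 3. Stack: [3, 3]
COMPARE_OP bool(<) → 3 vs 3 = False. Stack: [False]
POP_JUMP_IF_FALSE → pop False; jump. Stack: []
LOAD_FAST v → push 3. Stack: [3]
RETURN_VALUE → return 3.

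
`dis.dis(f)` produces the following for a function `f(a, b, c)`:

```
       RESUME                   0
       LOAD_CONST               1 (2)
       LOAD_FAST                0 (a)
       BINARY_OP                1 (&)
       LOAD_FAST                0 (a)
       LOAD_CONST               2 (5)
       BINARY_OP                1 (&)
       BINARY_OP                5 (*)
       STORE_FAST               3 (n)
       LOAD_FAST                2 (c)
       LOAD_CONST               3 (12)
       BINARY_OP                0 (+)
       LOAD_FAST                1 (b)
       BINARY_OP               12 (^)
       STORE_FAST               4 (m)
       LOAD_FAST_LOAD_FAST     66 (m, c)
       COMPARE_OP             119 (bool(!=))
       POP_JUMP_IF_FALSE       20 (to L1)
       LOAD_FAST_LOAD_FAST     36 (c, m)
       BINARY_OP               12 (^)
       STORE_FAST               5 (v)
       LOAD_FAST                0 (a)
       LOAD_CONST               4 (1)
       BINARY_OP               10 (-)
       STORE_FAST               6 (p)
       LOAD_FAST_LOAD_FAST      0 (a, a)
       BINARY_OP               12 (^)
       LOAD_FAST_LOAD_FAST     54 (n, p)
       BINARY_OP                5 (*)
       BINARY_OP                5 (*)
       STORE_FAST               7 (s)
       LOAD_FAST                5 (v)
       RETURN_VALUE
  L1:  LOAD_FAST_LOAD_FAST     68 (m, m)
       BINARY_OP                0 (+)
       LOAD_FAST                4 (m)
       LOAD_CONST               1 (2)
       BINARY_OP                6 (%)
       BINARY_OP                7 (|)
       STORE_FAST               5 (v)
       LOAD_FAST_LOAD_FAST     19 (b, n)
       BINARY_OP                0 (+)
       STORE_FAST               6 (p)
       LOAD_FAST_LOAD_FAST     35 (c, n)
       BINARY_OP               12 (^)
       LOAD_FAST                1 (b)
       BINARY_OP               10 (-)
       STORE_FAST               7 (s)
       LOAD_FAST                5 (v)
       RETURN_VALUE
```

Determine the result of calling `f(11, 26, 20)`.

LOAD_CONST → push 2. Stack: [2]
LOAD_FAST a → push 11. Stack: [2, 11]
BINARY_OP & → 2 & 11 = 2. Stack: [2]
LOAD_FAST a → push 11. Stack: [2, 11]
LOAD_CONST → push 5. Stack: [2, 11, 5]
BINARY_OP & → 11 & 5 = 1. Stack: [2, 1]
BINARY_OP * → 2 * 1 = 2. Stack: [2]
STORE_FAST n → n=2. Stack: []
LOAD_FAST c → push 20. Stack: [20]
LOAD_CONST → push 12. Stack: [20, 12]
BINARY_OP + → 20 + 12 = 32. Stack: [32]
LOAD_FAST b → push 26. Stack: [32, 26]
BINARY_OP ^ → 32 ^ 26 = 58. Stack: [58]
STORE_FAST m → m=58. Stack: []
LOAD_FAST_LOAD_FAST m,c → push 58,20. Stack: [58, 20]
COMPARE_OP bool(!=) → 58 vs 20 = True. Stack: [True]
POP_JUMP_IF_FALSE → pop True; no jump. Stack: []
LOAD_FAST_LOAD_FAST c,m → push 20,58. Stack: [20, 58]
BINARY_OP ^ → 20 ^ 58 = 46. Stack: [46]
STORE_FAST v → v=46. Stack: []
LOAD_FAST a → push 11. Stack: [11]
LOAD_CONST → push 1. Stack: [11, 1]
BINARY_OP - → 11 - 1 = 10. Stack: [10]
STORE_FAST p → p=10. Stack: []
LOAD_FAST_LOAD_FAST a,a → push 11,11. Stack: [11, 11]
BINARY_OP ^ → 11 ^ 11 = 0. Stack: [0]
LOAD_FAST_LOAD_FAST n,p → push 2,10. Stack: [0, 2, 10]
BINARY_OP * → 2 * 10 = 20. Stack: [0, 20]
BINARY_OP * → 0 * 20 = 0. Stack: [0]
STORE_FAST s → s=0. Stack: []
LOAD_FAST v → push 46. Stack: [46]
RETURN_VALUE → return 46.

46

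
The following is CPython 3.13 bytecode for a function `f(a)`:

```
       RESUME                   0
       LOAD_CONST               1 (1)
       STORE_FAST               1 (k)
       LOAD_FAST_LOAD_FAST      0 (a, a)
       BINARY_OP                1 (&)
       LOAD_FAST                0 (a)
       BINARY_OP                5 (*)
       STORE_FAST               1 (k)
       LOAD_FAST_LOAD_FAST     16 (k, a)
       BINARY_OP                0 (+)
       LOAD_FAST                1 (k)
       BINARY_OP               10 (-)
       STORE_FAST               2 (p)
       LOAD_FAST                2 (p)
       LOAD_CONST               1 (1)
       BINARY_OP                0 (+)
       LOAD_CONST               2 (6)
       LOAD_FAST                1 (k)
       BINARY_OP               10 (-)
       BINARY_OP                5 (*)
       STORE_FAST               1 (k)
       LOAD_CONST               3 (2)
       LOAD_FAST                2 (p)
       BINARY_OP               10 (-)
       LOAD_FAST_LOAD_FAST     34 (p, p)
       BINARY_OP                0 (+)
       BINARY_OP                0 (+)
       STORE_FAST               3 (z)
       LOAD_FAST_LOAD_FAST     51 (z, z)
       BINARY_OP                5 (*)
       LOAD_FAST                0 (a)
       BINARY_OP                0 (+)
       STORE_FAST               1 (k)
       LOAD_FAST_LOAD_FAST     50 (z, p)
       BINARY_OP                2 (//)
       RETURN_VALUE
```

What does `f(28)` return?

LOAD_CONST → push 1. Stack: [1]
STORE_FAST k → k=1. Stack: []
LOAD_FAST_LOAD_FAST a,a → push 28,28. Stack: [28, 28]
BINARY_OP & → 28 & 28 = 28. Stack: [28]
LOAD_FAST a → push 28. Stack: [28, 28]
BINARY_OP * → 28 * 28 = 784. Stack: [784]
STORE_FAST k → k=784. Stack: []
LOAD_FAST_LOAD_FAST k,a → push 784,28. Stack: [784, 28]
BINARY_OP + → 784 + 28 = 812. Stack: [812]
LOAD_FAST k → push 784. Stack: [812, 784]
BINARY_OP - → 812 - 784 = 28. Stack: [28]
STORE_FAST p → p=28. Stack: []
LOAD_FAST p → push 28. Stack: [28]
LOAD_CONST → push 1. Stack: [28, 1]
BINARY_OP + → 28 + 1 = 29. Stack: [29]
LOAD_CONST → push 6. Stack: [29, 6]
LOAD_FAST k → push 784. Stack: [29, 6, 784]
BINARY_OP - → 6 - 784 = -778. Stack: [29, -778]
BINARY_OP * → 29 * -778 = -22562. Stack: [-22562]
STORE_FAST k → k=-22562. Stack: []
LOAD_CONST → push 2. Stack: [2]
LOAD_FAST p → push 28. Stack: [2, 28]
BINARY_OP - → 2 - 28 = -26. Stack: [-26]
LOAD_FAST_LOAD_FAST p,p → push 28,28. Stack: [-26, 28, 28]
BINARY_OP + → 28 + 28 = 56. Stack: [-26, 56]
BINARY_OP + → -26 + 56 = 30. Stack: [30]
STORE_FAST z → z=30. Stack: []
LOAD_FAST_LOAD_FAST z,z → push 30,30. Stack: [30, 30]
BINARY_OP * → 30 * 30 = 900. Stack: [900]
LOAD_FAST a → push 28. Stack: [900, 28]
BINARY_OP + → 900 + 28 = 928. Stack: [928]
STORE_FAST k → k=928. Stack: []
LOAD_FAST_LOAD_FAST z,p → push 30,28. Stack: [30, 28]
BINARY_OP // → 30 // 28 = 1. Stack: [1]
RETURN_VALUE → return 1.

1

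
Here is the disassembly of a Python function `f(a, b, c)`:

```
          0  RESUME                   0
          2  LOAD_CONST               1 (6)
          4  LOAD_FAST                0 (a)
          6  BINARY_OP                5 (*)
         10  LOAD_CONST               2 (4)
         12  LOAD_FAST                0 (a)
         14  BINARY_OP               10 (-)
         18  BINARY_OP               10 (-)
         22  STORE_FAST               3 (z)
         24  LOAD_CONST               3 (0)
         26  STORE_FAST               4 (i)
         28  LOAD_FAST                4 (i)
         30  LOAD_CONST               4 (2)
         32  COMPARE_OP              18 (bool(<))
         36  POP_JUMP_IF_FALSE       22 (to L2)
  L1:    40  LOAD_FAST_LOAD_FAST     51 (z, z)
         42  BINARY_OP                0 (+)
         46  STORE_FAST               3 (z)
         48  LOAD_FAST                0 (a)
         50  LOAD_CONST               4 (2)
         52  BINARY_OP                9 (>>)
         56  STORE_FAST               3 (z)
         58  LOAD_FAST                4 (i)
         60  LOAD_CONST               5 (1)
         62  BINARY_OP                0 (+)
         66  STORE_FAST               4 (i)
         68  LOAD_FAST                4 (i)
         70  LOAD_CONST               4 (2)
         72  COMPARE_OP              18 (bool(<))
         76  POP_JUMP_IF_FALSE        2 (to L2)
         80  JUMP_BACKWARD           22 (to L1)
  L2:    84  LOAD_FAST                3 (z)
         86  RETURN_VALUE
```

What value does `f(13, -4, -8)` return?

3

LOAD_CONST → push 6. Stack: [6]
LOAD_FAST a → push 13. Stack: [6, 13]
BINARY_OP * → 6 * 13 = 78. Stack: [78]
LOAD_CONST → push 4. Stack: [78, 4]
LOAD_FAST a → push 13. Stack: [78, 4, 13]
BINARY_OP - → 4 - 13 = -9. Stack: [78, -9]
BINARY_OP - → 78 - -9 = 87. Stack: [87]
STORE_FAST z → z=87. Stack: []
LOAD_CONST → push 0. Stack: [0]
STORE_FAST i → i=0. Stack: []
LOAD_FAST i → push 0. Stack: [0]
LOAD_CONST → push 2. Stack: [0, 2]
COMPARE_OP bool(<) → 0 vs 2 = True. Stack: [True]
POP_JUMP_IF_FALSE → pop True; no jump. Stack: []
LOAD_FAST_LOAD_FAST z,z → push 87,87. Stack: [87, 87]
BINARY_OP + → 87 + 87 = 174. Stack: [174]
STORE_FAST z → z=174. Stack: []
LOAD_FAST a → push 13. Stack: [13]
LOAD_CONST → push 2. Stack: [13, 2]
BINARY_OP >> → 13 >> 2 = 3. Stack: [3]
STORE_FAST z → z=3. Stack: []
LOAD_FAST i → push 0. Stack: [0]
LOAD_CONST → push 1. Stack: [0, 1]
BINARY_OP + → 0 + 1 = 1. Stack: [1]
STORE_FAST i → i=1. Stack: []
LOAD_FAST i → push 1. Stack: [1]
LOAD_CONST → push 2. Stack: [1, 2]
COMPARE_OP bool(<) → 1 vs 2 = True. Stack: [True]
POP_JUMP_IF_FALSE → pop True; no jump. Stack: []
LOAD_FAST_LOAD_FAST z,z → push 3,3. Stack: [3, 3]
BINARY_OP + → 3 + 3 = 6. Stack: [6]
STORE_FAST z → z=6. Stack: []
LOAD_FAST a → push 13. Stack: [13]
LOAD_CONST → push 2. Stack: [13, 2]
BINARY_OP >> → 13 >> 2 = 3. Stack: [3]
STORE_FAST z → z=3. Stack: []
LOAD_FAST i → push 1. Stack: [1]
LOAD_CONST → push 1. Stack: [1, 1]
BINARY_OP + → 1 + 1 = 2. Stack: [2]
STORE_FAST i → i=2. Stack: []
LOAD_FAST i → push 2. Stack: [2]
LOAD_CONST → push 2. Stack: [2, 2]
COMPARE_OP bool(<) → 2 vs 2 = False. Stack: [False]
POP_JUMP_IF_FALSE → pop False; jump. Stack: []
LOAD_FAST z → push 3. Stack: [3]
RETURN_VALUE → return 3.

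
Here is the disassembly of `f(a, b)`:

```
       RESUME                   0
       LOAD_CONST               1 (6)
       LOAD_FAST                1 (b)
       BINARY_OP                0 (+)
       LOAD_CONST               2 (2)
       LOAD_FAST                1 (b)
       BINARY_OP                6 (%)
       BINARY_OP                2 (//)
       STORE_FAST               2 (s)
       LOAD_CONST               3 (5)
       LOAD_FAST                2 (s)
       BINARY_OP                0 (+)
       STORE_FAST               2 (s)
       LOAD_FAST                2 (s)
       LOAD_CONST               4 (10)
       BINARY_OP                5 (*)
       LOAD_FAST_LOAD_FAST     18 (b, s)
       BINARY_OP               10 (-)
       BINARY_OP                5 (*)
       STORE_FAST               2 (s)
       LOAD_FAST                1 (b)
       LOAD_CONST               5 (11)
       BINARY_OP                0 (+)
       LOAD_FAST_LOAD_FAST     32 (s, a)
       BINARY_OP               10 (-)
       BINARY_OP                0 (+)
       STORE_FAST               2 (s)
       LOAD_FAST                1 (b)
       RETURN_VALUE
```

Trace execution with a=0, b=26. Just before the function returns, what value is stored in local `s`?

1087

LOAD_CONST → push 6. Stack: [6]
LOAD_FAST b → push 26. Stack: [6, 26]
BINARY_OP + → 6 + 26 = 32. Stack: [32]
LOAD_CONST → push 2. Stack: [32, 2]
LOAD_FAST b → push 26. Stack: [32, 2, 26]
BINARY_OP % → 2 % 26 = 2. Stack: [32, 2]
BINARY_OP // → 32 // 2 = 16. Stack: [16]
STORE_FAST s → s=16. Stack: []
LOAD_CONST → push 5. Stack: [5]
LOAD_FAST s → push 16. Stack: [5, 16]
BINARY_OP + → 5 + 16 = 21. Stack: [21]
STORE_FAST s → s=21. Stack: []
LOAD_FAST s → push 21. Stack: [21]
LOAD_CONST → push 10. Stack: [21, 10]
BINARY_OP * → 21 * 10 = 210. Stack: [210]
LOAD_FAST_LOAD_FAST b,s → push 26,21. Stack: [210, 26, 21]
BINARY_OP - → 26 - 21 = 5. Stack: [210, 5]
BINARY_OP * → 210 * 5 = 1050. Stack: [1050]
STORE_FAST s → s=1050. Stack: []
LOAD_FAST b → push 26. Stack: [26]
LOAD_CONST → push 11. Stack: [26, 11]
BINARY_OP + → 26 + 11 = 37. Stack: [37]
LOAD_FAST_LOAD_FAST s,a → push 1050,0. Stack: [37, 1050, 0]
BINARY_OP - → 1050 - 0 = 1050. Stack: [37, 1050]
BINARY_OP + → 37 + 1050 = 1087. Stack: [1087]
STORE_FAST s → s=1087. Stack: []
LOAD_FAST b → push 26. Stack: [26]
RETURN_VALUE → return 26.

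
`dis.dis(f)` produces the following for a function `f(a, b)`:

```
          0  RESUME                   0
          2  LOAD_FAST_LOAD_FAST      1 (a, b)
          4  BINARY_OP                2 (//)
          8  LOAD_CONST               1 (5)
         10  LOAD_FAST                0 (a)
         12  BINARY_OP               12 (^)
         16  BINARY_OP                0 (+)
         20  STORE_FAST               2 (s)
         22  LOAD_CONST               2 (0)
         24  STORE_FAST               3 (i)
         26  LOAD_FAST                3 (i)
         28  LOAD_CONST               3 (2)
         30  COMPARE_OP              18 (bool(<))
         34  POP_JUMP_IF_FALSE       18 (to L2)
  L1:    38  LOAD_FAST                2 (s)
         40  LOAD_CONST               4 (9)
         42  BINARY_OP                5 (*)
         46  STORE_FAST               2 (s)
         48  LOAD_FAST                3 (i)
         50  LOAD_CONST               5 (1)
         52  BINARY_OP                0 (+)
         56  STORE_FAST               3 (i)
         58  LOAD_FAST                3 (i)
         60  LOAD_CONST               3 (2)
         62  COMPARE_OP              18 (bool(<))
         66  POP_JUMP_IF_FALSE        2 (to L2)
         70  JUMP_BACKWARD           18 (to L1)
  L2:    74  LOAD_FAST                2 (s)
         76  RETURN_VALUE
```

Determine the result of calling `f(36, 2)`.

LOAD_FAST_LOAD_FAST a,b → push 36,2. Stack: [36, 2]
BINARY_OP // → 36 // 2 = 18. Stack: [18]
LOAD_CONST → push 5. Stack: [18, 5]
LOAD_FAST a → push 36. Stack: [18, 5, 36]
BINARY_OP ^ → 5 ^ 36 = 33. Stack: [18, 33]
BINARY_OP + → 18 + 33 = 51. Stack: [51]
STORE_FAST s → s=51. Stack: []
LOAD_CONST → push 0. Stack: [0]
STORE_FAST i → i=0. Stack: []
LOAD_FAST i → push 0. Stack: [0]
LOAD_CONST → push 2. Stack: [0, 2]
COMPARE_OP bool(<) → 0 vs 2 = True. Stack: [True]
POP_JUMP_IF_FALSE → pop True; no jump. Stack: []
LOAD_FAST s → push 51. Stack: [51]
LOAD_CONST → push 9. Stack: [51, 9]
BINARY_OP * → 51 * 9 = 459. Stack: [459]
STORE_FAST s → s=459. Stack: []
LOAD_FAST i → push 0. Stack: [0]
LOAD_CONST → push 1. Stack: [0, 1]
BINARY_OP + → 0 + 1 = 1. Stack: [1]
STORE_FAST i → i=1. Stack: []
LOAD_FAST i → push 1. Stack: [1]
LOAD_CONST → push 2. Stack: [1, 2]
COMPARE_OP bool(<) → 1 vs 2 = True. Stack: [True]
POP_JUMP_IF_FALSE → pop True; no jump. Stack: []
LOAD_FAST s → push 459. Stack: [459]
LOAD_CONST → push 9. Stack: [459, 9]
BINARY_OP * → 459 * 9 = 4131. Stack: [4131]
STORE_FAST s → s=4131. Stack: []
LOAD_FAST i → push 1. Stack: [1]
LOAD_CONST → push 1. Stack: [1, 1]
BINARY_OP + → 1 + 1 = 2. Stack: [2]
STORE_FAST i → i=2. Stack: []
LOAD_FAST i → push 2. Stack: [2]
LOAD_CONST → push 2. Stack: [2, 2]
COMPARE_OP bool(<) → 2 vs 2 = False. Stack: [False]
POP_JUMP_IF_FALSE → pop False; jump. Stack: []
LOAD_FAST s → push 4131. Stack: [4131]
RETURN_VALUE → return 4131.

4131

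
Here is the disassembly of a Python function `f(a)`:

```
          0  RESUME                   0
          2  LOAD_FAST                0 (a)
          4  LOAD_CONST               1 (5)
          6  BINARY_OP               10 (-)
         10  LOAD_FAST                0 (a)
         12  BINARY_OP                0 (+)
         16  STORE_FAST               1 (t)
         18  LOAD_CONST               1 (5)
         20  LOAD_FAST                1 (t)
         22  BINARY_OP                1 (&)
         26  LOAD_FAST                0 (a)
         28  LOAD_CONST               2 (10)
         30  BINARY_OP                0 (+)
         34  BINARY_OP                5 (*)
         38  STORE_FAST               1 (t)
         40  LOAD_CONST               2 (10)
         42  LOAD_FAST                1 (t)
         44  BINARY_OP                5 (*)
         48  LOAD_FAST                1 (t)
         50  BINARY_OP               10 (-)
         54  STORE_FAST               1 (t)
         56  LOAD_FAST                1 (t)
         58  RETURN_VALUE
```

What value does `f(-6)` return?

180

LOAD_FAST a → push -6. Stack: [-6]
LOAD_CONST → push 5. Stack: [-6, 5]
BINARY_OP - → -6 - 5 = -11. Stack: [-11]
LOAD_FAST a → push -6. Stack: [-11, -6]
BINARY_OP + → -11 + -6 = -17. Stack: [-17]
STORE_FAST t → t=-17. Stack: []
LOAD_CONST → push 5. Stack: [5]
LOAD_FAST t → push -17. Stack: [5, -17]
BINARY_OP & → 5 & -17 = 5. Stack: [5]
LOAD_FAST a → push -6. Stack: [5, -6]
LOAD_CONST → push 10. Stack: [5, -6, 10]
BINARY_OP + → -6 + 10 = 4. Stack: [5, 4]
BINARY_OP * → 5 * 4 = 20. Stack: [20]
STORE_FAST t → t=20. Stack: []
LOAD_CONST → push 10. Stack: [10]
LOAD_FAST t → push 20. Stack: [10, 20]
BINARY_OP * → 10 * 20 = 200. Stack: [200]
LOAD_FAST t → push 20. Stack: [200, 20]
BINARY_OP - → 200 - 20 = 180. Stack: [180]
STORE_FAST t → t=180. Stack: []
LOAD_FAST t → push 180. Stack: [180]
RETURN_VALUE → return 180.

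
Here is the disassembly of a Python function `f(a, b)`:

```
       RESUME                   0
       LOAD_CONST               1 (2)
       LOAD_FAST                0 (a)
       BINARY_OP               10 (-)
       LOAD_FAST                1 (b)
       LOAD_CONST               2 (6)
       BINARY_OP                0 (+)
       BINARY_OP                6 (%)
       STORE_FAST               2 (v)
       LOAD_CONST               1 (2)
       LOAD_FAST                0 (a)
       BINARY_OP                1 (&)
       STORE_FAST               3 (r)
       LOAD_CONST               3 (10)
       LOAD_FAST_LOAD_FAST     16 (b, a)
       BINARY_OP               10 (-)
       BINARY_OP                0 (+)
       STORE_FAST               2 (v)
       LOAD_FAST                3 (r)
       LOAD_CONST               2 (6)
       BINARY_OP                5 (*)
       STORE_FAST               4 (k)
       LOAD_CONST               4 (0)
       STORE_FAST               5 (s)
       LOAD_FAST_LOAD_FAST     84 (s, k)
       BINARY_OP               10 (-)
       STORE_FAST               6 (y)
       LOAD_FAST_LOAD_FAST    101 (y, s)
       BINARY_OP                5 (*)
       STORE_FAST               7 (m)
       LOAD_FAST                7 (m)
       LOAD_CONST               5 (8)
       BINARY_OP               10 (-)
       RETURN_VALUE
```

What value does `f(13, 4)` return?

-8

LOAD_CONST → push 2. Stack: [2]
LOAD_FAST a → push 13. Stack: [2, 13]
BINARY_OP - → 2 - 13 = -11. Stack: [-11]
LOAD_FAST b → push 4. Stack: [-11, 4]
LOAD_CONST → push 6. Stack: [-11, 4, 6]
BINARY_OP + → 4 + 6 = 10. Stack: [-11, 10]
BINARY_OP % → -11 % 10 = 9. Stack: [9]
STORE_FAST v → v=9. Stack: []
LOAD_CONST → push 2. Stack: [2]
LOAD_FAST a → push 13. Stack: [2, 13]
BINARY_OP & → 2 & 13 = 0. Stack: [0]
STORE_FAST r → r=0. Stack: []
LOAD_CONST → push 10. Stack: [10]
LOAD_FAST_LOAD_FAST b,a → push 4,13. Stack: [10, 4, 13]
BINARY_OP - → 4 - 13 = -9. Stack: [10, -9]
BINARY_OP + → 10 + -9 = 1. Stack: [1]
STORE_FAST v → v=1. Stack: []
LOAD_FAST r → push 0. Stack: [0]
LOAD_CONST → push 6. Stack: [0, 6]
BINARY_OP * → 0 * 6 = 0. Stack: [0]
STORE_FAST k → k=0. Stack: []
LOAD_CONST → push 0. Stack: [0]
STORE_FAST s → s=0. Stack: []
LOAD_FAST_LOAD_FAST s,k → push 0,0. Stack: [0, 0]
BINARY_OP - → 0 - 0 = 0. Stack: [0]
STORE_FAST y → y=0. Stack: []
LOAD_FAST_LOAD_FAST y,s → push 0,0. Stack: [0, 0]
BINARY_OP * → 0 * 0 = 0. Stack: [0]
STORE_FAST m → m=0. Stack: []
LOAD_FAST m → push 0. Stack: [0]
LOAD_CONST → push 8. Stack: [0, 8]
BINARY_OP - → 0 - 8 = -8. Stack: [-8]
RETURN_VALUE → return -8.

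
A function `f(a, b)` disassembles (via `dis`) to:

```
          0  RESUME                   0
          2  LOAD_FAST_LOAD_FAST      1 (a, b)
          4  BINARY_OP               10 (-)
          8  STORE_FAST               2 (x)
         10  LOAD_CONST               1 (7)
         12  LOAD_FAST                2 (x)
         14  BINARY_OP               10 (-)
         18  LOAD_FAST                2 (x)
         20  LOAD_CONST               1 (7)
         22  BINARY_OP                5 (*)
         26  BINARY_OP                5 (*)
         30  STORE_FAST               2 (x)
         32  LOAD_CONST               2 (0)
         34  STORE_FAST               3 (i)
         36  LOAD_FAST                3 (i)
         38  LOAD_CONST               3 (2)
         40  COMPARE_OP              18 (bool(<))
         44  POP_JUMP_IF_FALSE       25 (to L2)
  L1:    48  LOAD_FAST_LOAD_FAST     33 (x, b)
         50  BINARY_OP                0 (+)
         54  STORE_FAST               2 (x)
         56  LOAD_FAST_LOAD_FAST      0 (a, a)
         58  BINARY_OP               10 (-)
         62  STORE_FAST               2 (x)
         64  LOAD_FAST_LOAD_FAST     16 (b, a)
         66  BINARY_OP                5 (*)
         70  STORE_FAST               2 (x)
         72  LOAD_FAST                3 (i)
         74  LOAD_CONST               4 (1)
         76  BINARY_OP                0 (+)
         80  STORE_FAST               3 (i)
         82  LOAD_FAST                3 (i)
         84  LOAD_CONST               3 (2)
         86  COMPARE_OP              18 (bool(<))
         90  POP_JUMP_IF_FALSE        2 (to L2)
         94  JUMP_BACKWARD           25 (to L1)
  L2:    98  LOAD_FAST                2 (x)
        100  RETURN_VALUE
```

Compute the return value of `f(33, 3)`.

LOAD_FAST_LOAD_FAST a,b → push 33,3. Stack: [33, 3]
BINARY_OP - → 33 - 3 = 30. Stack: [30]
STORE_FAST x → x=30. Stack: []
LOAD_CONST → push 7. Stack: [7]
LOAD_FAST x → push 30. Stack: [7, 30]
BINARY_OP - → 7 - 30 = -23. Stack: [-23]
LOAD_FAST x → push 30. Stack: [-23, 30]
LOAD_CONST → push 7. Stack: [-23, 30, 7]
BINARY_OP * → 30 * 7 = 210. Stack: [-23, 210]
BINARY_OP * → -23 * 210 = -4830. Stack: [-4830]
STORE_FAST x → x=-4830. Stack: []
LOAD_CONST → push 0. Stack: [0]
STORE_FAST i → i=0. Stack: []
LOAD_FAST i → push 0. Stack: [0]
LOAD_CONST → push 2. Stack: [0, 2]
COMPARE_OP bool(<) → 0 vs 2 = True. Stack: [True]
POP_JUMP_IF_FALSE → pop True; no jump. Stack: []
LOAD_FAST_LOAD_FAST x,b → push -4830,3. Stack: [-4830, 3]
BINARY_OP + → -4830 + 3 = -4827. Stack: [-4827]
STORE_FAST x → x=-4827. Stack: []
LOAD_FAST_LOAD_FAST a,a → push 33,33. Stack: [33, 33]
BINARY_OP - → 33 - 33 = 0. Stack: [0]
STORE_FAST x → x=0. Stack: []
LOAD_FAST_LOAD_FAST b,a → push 3,33. Stack: [3, 33]
BINARY_OP * → 3 * 33 = 99. Stack: [99]
STORE_FAST x → x=99. Stack: []
LOAD_FAST i → push 0. Stack: [0]
LOAD_CONST → push 1. Stack: [0, 1]
BINARY_OP + → 0 + 1 = 1. Stack: [1]
STORE_FAST i → i=1. Stack: []
LOAD_FAST i → push 1. Stack: [1]
LOAD_CONST → push 2. Stack: [1, 2]
COMPARE_OP bool(<) → 1 vs 2 = True. Stack: [True]
POP_JUMP_IF_FALSE → pop True; no jump. Stack: []
LOAD_FAST_LOAD_FAST x,b → push 99,3. Stack: [99, 3]
BINARY_OP + → 99 + 3 = 102. Stack: [102]
STORE_FAST x → x=102. Stack: []
LOAD_FAST_LOAD_FAST a,a → push 33,33. Stack: [33, 33]
BINARY_OP - → 33 - 33 = 0. Stack: [0]
STORE_FAST x → x=0. Stack: []
LOAD_FAST_LOAD_FAST b,a → push 3,33. Stack: [3, 33]
BINARY_OP * → 3 * 33 = 99. Stack: [99]
STORE_FAST x → x=99. Stack: []
LOAD_FAST i → push 1. Stack: [1]
LOAD_CONST → push 1. Stack: [1, 1]
BINARY_OP + → 1 + 1 = 2. Stack: [2]
STORE_FAST i → i=2. Stack: []
LOAD_FAST i → push 2. Stack: [2]
LOAD_CONST → push 2. Stack: [2, 2]
COMPARE_OP bool(<) → 2 vs 2 = False. Stack: [False]
POP_JUMP_IF_FALSE → pop False; jump. Stack: []
LOAD_FAST x → push 99. Stack: [99]
RETURN_VALUE → return 99.

99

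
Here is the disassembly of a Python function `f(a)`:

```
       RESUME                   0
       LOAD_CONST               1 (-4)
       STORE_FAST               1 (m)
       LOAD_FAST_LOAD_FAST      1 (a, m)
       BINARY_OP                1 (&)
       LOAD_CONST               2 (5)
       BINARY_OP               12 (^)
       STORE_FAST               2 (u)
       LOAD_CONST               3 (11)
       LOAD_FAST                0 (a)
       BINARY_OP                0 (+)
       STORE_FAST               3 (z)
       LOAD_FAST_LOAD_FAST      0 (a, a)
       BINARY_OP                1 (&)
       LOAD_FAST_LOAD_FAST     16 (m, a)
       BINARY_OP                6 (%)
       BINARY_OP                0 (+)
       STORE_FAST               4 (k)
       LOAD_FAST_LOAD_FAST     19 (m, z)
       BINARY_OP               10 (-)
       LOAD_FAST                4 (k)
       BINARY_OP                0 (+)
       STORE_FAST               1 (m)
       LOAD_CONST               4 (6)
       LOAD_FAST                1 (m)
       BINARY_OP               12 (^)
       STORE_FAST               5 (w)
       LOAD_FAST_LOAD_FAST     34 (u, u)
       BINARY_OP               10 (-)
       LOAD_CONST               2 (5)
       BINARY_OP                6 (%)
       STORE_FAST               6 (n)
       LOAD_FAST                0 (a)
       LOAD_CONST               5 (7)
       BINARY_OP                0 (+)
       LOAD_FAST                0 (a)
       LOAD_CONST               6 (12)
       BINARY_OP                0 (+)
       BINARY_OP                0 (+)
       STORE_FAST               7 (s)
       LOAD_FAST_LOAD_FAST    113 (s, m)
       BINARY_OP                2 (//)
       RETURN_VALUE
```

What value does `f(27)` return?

9

LOAD_CONST → push -4. Stack: [-4]
STORE_FAST m → m=-4. Stack: []
LOAD_FAST_LOAD_FAST a,m → push 27,-4. Stack: [27, -4]
BINARY_OP & → 27 & -4 = 24. Stack: [24]
LOAD_CONST → push 5. Stack: [24, 5]
BINARY_OP ^ → 24 ^ 5 = 29. Stack: [29]
STORE_FAST u → u=29. Stack: []
LOAD_CONST → push 11. Stack: [11]
LOAD_FAST a → push 27. Stack: [11, 27]
BINARY_OP + → 11 + 27 = 38. Stack: [38]
STORE_FAST z → z=38. Stack: []
LOAD_FAST_LOAD_FAST a,a → push 27,27. Stack: [27, 27]
BINARY_OP & → 27 & 27 = 27. Stack: [27]
LOAD_FAST_LOAD_FAST m,a → push -4,27. Stack: [27, -4, 27]
BINARY_OP % → -4 % 27 = 23. Stack: [27, 23]
BINARY_OP + → 27 + 23 = 50. Stack: [50]
STORE_FAST k → k=50. Stack: []
LOAD_FAST_LOAD_FAST m,z → push -4,38. Stack: [-4, 38]
BINARY_OP - → -4 - 38 = -42. Stack: [-42]
LOAD_FAST k → push 50. Stack: [-42, 50]
BINARY_OP + → -42 + 50 = 8. Stack: [8]
STORE_FAST m → m=8. Stack: []
LOAD_CONST → push 6. Stack: [6]
LOAD_FAST m → push 8. Stack: [6, 8]
BINARY_OP ^ → 6 ^ 8 = 14. Stack: [14]
STORE_FAST w → w=14. Stack: []
LOAD_FAST_LOAD_FAST u,u → push 29,29. Stack: [29, 29]
BINARY_OP - → 29 - 29 = 0. Stack: [0]
LOAD_CONST → push 5. Stack: [0, 5]
BINARY_OP % → 0 % 5 = 0. Stack: [0]
STORE_FAST n → n=0. Stack: []
LOAD_FAST a → push 27. Stack: [27]
LOAD_CONST → push 7. Stack: [27, 7]
BINARY_OP + → 27 + 7 = 34. Stack: [34]
LOAD_FAST a → push 27. Stack: [34, 27]
LOAD_CONST → push 12. Stack: [34, 27, 12]
BINARY_OP + → 27 + 12 = 39. Stack: [34, 39]
BINARY_OP + → 34 + 39 = 73. Stack: [73]
STORE_FAST s → s=73. Stack: []
LOAD_FAST_LOAD_FAST s,m → push 73,8. Stack: [73, 8]
BINARY_OP // → 73 // 8 = 9. Stack: [9]
RETURN_VALUE → return 9.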